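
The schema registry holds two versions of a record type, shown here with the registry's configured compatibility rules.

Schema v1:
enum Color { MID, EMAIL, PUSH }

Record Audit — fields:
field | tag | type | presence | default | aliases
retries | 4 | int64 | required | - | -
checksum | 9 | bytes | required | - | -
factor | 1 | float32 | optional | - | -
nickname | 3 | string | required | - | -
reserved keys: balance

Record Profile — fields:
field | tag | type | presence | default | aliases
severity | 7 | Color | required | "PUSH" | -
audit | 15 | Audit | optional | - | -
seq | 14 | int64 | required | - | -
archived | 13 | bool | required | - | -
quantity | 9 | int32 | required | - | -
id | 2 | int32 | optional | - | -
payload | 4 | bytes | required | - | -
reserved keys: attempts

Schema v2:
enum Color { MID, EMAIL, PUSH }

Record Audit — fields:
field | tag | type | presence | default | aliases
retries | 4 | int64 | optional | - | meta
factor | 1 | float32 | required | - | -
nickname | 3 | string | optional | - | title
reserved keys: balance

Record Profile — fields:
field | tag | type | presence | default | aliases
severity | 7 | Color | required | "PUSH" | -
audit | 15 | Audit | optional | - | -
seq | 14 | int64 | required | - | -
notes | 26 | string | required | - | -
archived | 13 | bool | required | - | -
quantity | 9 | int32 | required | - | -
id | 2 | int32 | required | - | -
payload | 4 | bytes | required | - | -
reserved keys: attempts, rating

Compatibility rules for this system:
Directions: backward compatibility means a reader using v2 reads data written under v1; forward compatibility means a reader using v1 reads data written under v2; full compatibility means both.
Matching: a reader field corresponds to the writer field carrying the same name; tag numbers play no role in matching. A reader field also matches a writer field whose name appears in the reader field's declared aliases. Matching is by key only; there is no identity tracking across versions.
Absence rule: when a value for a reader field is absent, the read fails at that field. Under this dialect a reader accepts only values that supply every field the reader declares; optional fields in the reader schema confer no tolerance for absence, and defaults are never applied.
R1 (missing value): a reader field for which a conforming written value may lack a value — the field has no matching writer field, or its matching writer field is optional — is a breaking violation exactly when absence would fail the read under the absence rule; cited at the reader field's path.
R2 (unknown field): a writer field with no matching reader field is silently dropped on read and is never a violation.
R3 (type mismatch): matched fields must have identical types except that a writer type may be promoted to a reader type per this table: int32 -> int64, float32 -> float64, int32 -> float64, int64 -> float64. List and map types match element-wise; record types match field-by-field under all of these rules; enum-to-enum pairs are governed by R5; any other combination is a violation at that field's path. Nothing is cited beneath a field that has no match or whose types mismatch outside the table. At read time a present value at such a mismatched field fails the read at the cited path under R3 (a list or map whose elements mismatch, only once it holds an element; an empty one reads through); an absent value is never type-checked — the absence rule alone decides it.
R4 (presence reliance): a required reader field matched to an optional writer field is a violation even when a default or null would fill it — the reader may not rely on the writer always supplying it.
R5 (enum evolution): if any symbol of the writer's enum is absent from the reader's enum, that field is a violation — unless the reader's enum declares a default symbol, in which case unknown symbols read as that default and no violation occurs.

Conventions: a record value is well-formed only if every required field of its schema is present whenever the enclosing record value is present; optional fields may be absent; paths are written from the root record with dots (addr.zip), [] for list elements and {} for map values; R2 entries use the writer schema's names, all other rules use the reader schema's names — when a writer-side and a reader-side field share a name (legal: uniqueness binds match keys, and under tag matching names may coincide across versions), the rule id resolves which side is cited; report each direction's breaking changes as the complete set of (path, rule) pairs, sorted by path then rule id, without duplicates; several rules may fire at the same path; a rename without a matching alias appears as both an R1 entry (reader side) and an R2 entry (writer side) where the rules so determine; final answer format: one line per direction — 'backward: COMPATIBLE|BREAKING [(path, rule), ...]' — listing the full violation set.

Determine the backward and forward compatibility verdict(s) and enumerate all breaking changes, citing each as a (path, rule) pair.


each type pair in Profile: writer, then reader
backward pass over Profile, reader schema v2, writer schema v1:
  writer required, Color -> Color: reader severity maps from writer severity
  writer optional, Audit -> Audit: reader audit maps from writer audit
  writer required, int64 -> int64: reader seq maps from writer seq
  notes: no writer match
  writer required, bool -> bool: reader archived maps from writer archived
  writer required, int32 -> int32: reader quantity maps from writer quantity
  writer optional, int32 -> int32: reader id maps from writer id
  writer required, bytes -> bytes: reader payload maps from writer payload
  writer required, int64 -> int64: reader audit.retries maps from writer audit.retries
  writer optional, float32 -> float32: reader audit.factor maps from writer audit.factor
  writer required, string -> string: reader audit.nickname maps from writer audit.nickname
  writer audit.checksum: unknown to reader
  violation R1 at audit
  violation R1 at audit.factor
  violation R4 at audit.factor
  violation R1 at id
  violation R4 at id
  violation R1 at notes
  => backward: BREAKING (6)
forward pass over Profile, reader schema v1, writer schema v2:
  writer required, Color -> Color: reader severity maps from writer severity
  writer optional, Audit -> Audit: reader audit maps from writer audit
  writer required, int64 -> int64: reader seq maps from writer seq
  writer required, bool -> bool: reader archived maps from writer archived
  writer required, int32 -> int32: reader quantity maps from writer quantity
  writer required, int32 -> int32: reader id maps from writer id
  writer required, bytes -> bytes: reader payload maps from writer payload
  writer notes: unknown to reader
  writer optional, int64 -> int64: reader audit.retries maps from writer audit.retries
  audit.checksum: no writer match
  writer required, float32 -> float32: reader audit.factor maps from writer audit.factor
  writer optional, string -> string: reader audit.nickname maps from writer audit.nickname
  violation R1 at audit
  violation R1 at audit.checksum
  violation R1 at audit.nickname
  violation R4 at audit.nickname
  violation R1 at audit.retries
  violation R4 at audit.retries
  => forward: BREAKING (6)

backward: BREAKING [(audit, R1), (audit.factor, R1), (audit.factor, R4), (id, R1), (id, R4), (notes, R1)]; forward: BREAKING [(audit, R1), (audit.checksum, R1), (audit.nickname, R1), (audit.nickname, R4), (audit.retries, R1), (audit.retries, R4)]


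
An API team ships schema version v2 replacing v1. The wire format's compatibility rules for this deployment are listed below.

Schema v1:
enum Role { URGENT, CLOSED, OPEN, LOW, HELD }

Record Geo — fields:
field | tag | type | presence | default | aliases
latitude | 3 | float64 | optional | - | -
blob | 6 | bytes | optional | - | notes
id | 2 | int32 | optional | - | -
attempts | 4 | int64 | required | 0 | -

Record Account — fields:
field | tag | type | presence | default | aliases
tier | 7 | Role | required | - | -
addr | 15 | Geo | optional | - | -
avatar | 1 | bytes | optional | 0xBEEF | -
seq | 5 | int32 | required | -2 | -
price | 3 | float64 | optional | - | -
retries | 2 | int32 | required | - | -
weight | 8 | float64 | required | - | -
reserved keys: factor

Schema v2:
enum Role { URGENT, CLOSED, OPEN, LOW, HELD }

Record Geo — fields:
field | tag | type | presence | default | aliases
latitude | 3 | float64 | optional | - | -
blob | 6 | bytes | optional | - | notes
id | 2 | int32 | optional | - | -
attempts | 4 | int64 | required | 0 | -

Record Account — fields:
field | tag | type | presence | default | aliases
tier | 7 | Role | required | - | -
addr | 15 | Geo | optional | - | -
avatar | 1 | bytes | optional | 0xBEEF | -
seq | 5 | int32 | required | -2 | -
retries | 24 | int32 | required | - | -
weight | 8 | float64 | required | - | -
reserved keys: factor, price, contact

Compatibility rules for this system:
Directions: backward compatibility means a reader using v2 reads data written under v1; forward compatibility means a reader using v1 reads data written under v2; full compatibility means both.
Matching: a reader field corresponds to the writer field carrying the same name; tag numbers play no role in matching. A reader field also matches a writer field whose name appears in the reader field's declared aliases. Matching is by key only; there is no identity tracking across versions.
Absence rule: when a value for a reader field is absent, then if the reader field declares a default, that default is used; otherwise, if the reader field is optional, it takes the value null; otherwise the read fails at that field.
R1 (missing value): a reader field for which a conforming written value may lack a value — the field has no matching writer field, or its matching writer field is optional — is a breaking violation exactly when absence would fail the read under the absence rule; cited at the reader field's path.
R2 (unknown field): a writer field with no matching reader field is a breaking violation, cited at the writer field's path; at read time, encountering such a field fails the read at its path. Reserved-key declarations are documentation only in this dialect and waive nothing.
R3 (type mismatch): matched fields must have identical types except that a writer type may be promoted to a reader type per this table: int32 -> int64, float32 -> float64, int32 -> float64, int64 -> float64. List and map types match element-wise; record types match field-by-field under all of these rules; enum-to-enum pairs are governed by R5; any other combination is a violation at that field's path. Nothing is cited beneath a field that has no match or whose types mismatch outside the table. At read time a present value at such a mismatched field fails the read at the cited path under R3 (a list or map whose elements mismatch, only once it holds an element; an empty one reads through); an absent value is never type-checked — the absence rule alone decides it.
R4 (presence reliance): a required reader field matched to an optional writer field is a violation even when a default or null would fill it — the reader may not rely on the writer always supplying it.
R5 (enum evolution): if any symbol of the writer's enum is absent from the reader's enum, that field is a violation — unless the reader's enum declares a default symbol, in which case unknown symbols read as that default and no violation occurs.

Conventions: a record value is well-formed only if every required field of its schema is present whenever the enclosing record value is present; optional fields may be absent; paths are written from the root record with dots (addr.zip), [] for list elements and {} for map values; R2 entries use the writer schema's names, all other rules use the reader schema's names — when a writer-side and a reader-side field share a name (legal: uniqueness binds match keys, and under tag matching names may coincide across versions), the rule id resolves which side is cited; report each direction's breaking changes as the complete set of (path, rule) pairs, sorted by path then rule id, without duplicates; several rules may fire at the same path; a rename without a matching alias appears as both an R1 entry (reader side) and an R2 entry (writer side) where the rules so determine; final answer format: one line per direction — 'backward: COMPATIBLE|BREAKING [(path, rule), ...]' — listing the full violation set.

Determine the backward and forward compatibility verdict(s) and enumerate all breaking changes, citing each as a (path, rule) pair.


backward: BREAKING [(price, R2)]; forward: COMPATIBLE []

each type pair in Account: writer, then reader
checking backward for Account: reader v2 against writer v1:
  tier: Role -> Role, writer required; from tier
  addr: Geo -> Geo, writer optional; from addr
  avatar: bytes -> bytes, writer optional; from avatar
  seq: int32 -> int32, writer required; from seq
  retries: int32 -> int32, writer required; from retries
  weight: float64 -> float64, writer required; from weight
  leftover writer field: price
  addr.latitude: float64 -> float64, writer optional; from addr.latitude
  addr.blob: bytes -> bytes, writer optional; from addr.blob
  addr.id: int32 -> int32, writer optional; from addr.id
  addr.attempts: int64 -> int64, writer required; from addr.attempts
  violation R2 at price
  => backward verdict for Account: BREAKING, 1 violation(s)
checking forward for Account: reader v1 against writer v2:
  tier: Role -> Role, writer required; from tier
  addr: Geo -> Geo, writer optional; from addr
  avatar: bytes -> bytes, writer optional; from avatar
  seq: int32 -> int32, writer required; from seq
  price: no writer-side match
  retries: int32 -> int32, writer required; from retries
  weight: float64 -> float64, writer required; from weight
  addr.latitude: float64 -> float64, writer optional; from addr.latitude
  addr.blob: bytes -> bytes, writer optional; from addr.blob
  addr.id: int32 -> int32, writer optional; from addr.id
  addr.attempts: int64 -> int64, writer required; from addr.attempts
  => forward: COMPATIBLE


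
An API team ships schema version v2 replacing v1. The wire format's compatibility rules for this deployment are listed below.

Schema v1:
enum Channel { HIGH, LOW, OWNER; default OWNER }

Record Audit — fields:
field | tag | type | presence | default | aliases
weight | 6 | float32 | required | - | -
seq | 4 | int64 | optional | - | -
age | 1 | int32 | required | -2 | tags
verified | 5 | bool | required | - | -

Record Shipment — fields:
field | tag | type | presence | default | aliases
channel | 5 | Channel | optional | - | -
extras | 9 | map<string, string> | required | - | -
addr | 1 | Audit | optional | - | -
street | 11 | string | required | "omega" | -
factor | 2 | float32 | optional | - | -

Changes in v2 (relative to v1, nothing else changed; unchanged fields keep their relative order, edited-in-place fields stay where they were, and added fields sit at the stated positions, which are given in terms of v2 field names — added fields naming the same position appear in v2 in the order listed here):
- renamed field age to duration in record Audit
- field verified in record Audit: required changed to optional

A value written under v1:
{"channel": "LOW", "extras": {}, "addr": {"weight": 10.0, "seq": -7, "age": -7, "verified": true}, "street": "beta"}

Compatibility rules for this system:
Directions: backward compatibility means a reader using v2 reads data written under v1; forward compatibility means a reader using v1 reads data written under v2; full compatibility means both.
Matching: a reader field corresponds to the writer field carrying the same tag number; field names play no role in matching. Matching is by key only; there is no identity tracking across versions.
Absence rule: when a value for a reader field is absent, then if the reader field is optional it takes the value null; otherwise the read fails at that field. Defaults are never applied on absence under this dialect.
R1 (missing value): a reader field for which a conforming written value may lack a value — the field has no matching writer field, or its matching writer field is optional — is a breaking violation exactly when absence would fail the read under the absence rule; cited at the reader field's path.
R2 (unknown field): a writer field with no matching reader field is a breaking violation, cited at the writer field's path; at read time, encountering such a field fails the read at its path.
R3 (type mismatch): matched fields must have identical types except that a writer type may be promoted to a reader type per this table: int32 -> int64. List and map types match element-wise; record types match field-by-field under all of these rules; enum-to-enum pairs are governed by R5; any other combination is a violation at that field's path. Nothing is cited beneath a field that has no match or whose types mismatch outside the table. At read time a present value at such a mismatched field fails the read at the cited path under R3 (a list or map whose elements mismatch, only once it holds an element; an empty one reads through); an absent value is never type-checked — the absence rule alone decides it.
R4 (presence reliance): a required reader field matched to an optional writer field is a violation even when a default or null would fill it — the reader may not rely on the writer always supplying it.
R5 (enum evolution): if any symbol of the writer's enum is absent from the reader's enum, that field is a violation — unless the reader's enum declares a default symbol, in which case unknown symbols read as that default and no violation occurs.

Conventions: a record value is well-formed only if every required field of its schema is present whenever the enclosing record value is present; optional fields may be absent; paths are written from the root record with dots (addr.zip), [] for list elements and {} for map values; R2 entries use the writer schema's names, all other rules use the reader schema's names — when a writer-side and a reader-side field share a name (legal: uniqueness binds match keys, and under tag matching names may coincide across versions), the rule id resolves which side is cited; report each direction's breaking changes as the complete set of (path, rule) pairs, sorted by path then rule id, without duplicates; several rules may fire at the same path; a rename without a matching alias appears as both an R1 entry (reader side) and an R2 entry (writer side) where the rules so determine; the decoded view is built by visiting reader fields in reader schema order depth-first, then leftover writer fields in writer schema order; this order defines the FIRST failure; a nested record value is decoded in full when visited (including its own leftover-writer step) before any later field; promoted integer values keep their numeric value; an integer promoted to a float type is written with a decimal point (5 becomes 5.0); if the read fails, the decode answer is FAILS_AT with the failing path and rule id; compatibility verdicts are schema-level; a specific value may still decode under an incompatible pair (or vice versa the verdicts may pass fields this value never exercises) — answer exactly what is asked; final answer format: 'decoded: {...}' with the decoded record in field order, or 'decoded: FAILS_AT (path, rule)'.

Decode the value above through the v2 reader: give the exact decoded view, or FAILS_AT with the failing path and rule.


arrows below run writer -> reader for Shipment
decoding the Shipment value with the v2 reader:
  channel := "LOW"
  extras := {}
  addr.weight := 10.0
  addr.seq := -7
  addr.duration := -7 (from writer age)
  addr.verified := true
  street := "beta"
  factor := null (not supplied -> null)
  => decoded: {"channel": "LOW", "extras": {}, "addr": {"weight": 10.0, "seq": -7, "duration": -7, "verified": true}, "street": "beta", "factor": null}
the rest of the Shipment diff is inert for this question:
  field verified in record Audit: required changed to optional -> shifts the Shipment verdicts, not this decode

decoded: {"channel": "LOW", "extras": {}, "addr": {"weight": 10.0, "seq": -7, "duration": -7, "verified": true}, "street": "beta", "factor": null}


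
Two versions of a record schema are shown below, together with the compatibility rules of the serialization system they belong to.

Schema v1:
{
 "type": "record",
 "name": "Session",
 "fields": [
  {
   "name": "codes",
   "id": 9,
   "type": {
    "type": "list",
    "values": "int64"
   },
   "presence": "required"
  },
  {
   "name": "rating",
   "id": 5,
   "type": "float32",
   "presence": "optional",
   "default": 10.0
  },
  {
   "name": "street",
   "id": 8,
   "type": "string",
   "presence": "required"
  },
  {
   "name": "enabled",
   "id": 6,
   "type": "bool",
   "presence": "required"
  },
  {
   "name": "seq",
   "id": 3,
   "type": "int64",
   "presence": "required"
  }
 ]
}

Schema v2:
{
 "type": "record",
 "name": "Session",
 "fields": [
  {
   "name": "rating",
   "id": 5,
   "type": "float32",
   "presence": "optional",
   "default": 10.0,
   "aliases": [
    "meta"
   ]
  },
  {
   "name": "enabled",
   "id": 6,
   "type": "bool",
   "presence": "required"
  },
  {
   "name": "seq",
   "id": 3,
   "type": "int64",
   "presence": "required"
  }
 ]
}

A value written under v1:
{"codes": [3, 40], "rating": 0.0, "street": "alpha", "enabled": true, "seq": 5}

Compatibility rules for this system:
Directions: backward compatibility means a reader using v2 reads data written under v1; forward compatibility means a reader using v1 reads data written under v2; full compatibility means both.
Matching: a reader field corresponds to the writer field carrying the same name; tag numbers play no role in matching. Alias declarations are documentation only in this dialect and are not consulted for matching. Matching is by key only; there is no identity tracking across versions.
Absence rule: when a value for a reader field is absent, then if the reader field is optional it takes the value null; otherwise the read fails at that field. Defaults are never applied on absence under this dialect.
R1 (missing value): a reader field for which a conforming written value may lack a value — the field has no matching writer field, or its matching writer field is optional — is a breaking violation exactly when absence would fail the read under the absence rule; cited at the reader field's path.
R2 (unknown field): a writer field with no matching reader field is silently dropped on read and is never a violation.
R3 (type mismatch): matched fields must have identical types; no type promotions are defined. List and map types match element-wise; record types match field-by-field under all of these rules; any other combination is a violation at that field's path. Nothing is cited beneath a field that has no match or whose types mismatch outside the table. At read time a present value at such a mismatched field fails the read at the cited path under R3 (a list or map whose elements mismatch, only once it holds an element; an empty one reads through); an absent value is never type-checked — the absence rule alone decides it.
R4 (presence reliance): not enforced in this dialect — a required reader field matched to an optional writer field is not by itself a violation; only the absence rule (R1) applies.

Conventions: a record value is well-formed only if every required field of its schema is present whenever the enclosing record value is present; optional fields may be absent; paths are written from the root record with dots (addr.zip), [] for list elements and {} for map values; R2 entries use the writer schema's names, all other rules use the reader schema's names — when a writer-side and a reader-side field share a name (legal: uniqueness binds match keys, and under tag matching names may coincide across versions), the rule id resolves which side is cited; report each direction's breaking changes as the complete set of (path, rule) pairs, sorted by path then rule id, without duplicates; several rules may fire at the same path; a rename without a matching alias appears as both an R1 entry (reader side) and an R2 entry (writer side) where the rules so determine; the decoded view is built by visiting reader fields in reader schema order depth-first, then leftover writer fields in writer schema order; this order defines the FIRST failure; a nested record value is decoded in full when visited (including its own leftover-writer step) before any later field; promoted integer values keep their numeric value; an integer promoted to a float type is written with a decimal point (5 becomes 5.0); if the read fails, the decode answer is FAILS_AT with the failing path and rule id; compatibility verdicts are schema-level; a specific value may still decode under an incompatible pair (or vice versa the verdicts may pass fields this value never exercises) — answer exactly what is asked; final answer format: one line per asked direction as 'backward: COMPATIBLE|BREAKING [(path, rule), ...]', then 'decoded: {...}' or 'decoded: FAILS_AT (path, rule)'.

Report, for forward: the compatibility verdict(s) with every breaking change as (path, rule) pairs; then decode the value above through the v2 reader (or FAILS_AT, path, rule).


each type pair in Session: writer, then reader
forward analysis of Session with v1 as reader and v2 as writer:
  codes: no writer match
  rating: float32 -> float32, writer optional; from rating
  street: no writer match
  enabled: bool -> bool, writer required; from enabled
  seq: int64 -> int64, writer required; from seq
  breaking: (codes, R1)
  breaking: (street, R1)
  => 2 violation(s): forward is BREAKING for Session
decode walk for Session under reader schema v2:
  rating := 0.0
  enabled := true
  seq := 5
  writer codes: no reader field; dropped
  writer street: no reader field; dropped
  => decoded: {"rating": 0.0, "enabled": true, "seq": 5}

forward: BREAKING [(codes, R1), (street, R1)]; decoded: {"rating": 0.0, "enabled": true, "seq": 5}


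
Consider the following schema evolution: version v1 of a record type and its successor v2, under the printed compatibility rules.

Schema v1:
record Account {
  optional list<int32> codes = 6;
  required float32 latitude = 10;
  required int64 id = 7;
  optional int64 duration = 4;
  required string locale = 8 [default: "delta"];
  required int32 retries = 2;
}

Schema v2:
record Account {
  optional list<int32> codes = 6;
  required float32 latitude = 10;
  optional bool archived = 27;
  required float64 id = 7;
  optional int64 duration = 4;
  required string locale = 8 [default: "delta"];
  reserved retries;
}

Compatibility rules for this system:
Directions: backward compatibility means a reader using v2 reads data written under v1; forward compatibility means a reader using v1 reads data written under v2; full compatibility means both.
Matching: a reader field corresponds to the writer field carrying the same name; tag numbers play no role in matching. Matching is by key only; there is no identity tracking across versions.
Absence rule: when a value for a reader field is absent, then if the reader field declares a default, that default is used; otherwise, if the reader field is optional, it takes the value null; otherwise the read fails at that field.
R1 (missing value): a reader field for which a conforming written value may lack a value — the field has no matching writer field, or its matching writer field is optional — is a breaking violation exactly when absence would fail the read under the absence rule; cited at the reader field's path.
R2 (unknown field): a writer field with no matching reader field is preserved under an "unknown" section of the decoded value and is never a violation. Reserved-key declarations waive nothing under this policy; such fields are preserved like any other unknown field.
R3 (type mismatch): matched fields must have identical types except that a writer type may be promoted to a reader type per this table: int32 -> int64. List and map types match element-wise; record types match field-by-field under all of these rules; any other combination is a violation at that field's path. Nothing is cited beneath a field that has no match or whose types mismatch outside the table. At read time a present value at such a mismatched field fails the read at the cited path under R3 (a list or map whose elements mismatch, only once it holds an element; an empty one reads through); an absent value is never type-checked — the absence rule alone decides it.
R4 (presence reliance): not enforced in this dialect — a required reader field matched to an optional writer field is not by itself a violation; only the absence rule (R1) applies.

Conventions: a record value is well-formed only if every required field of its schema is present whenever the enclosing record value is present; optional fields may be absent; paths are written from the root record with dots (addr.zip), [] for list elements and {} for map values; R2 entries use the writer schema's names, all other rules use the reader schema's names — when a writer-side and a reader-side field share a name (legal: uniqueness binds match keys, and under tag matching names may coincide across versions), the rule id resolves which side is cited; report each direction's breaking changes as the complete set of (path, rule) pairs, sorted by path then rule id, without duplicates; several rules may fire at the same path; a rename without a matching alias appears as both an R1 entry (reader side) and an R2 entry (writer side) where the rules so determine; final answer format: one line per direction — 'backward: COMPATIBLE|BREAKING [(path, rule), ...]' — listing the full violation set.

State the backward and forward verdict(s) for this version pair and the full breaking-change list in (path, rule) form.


each type pair in Account: writer, then reader
backward on Account — v2 reading data written by v1:
  list<int32> -> list<int32>, writer optional: codes aligns to codes
  float32 -> float32, writer required: latitude aligns to latitude
  archived: no writer-side match
  int64 -> float64, writer required: id aligns to id
  int64 -> int64, writer optional: duration aligns to duration
  string -> string, writer required: locale aligns to locale
  writer retries: unknown to reader
  R3 fires at id
  => 1 violation(s): backward is BREAKING for Account
forward on Account — v1 reading data written by v2:
  list<int32> -> list<int32>, writer optional: codes aligns to codes
  float32 -> float32, writer required: latitude aligns to latitude
  float64 -> int64, writer required: id aligns to id
  int64 -> int64, writer optional: duration aligns to duration
  string -> string, writer required: locale aligns to locale
  retries: no writer-side match
  writer archived: unknown to reader
  R3 fires at id
  R1 fires at retries
  => 2 violation(s): forward is BREAKING for Account

backward: BREAKING [(id, R3)]; forward: BREAKING [(id, R3), (retries, R1)]


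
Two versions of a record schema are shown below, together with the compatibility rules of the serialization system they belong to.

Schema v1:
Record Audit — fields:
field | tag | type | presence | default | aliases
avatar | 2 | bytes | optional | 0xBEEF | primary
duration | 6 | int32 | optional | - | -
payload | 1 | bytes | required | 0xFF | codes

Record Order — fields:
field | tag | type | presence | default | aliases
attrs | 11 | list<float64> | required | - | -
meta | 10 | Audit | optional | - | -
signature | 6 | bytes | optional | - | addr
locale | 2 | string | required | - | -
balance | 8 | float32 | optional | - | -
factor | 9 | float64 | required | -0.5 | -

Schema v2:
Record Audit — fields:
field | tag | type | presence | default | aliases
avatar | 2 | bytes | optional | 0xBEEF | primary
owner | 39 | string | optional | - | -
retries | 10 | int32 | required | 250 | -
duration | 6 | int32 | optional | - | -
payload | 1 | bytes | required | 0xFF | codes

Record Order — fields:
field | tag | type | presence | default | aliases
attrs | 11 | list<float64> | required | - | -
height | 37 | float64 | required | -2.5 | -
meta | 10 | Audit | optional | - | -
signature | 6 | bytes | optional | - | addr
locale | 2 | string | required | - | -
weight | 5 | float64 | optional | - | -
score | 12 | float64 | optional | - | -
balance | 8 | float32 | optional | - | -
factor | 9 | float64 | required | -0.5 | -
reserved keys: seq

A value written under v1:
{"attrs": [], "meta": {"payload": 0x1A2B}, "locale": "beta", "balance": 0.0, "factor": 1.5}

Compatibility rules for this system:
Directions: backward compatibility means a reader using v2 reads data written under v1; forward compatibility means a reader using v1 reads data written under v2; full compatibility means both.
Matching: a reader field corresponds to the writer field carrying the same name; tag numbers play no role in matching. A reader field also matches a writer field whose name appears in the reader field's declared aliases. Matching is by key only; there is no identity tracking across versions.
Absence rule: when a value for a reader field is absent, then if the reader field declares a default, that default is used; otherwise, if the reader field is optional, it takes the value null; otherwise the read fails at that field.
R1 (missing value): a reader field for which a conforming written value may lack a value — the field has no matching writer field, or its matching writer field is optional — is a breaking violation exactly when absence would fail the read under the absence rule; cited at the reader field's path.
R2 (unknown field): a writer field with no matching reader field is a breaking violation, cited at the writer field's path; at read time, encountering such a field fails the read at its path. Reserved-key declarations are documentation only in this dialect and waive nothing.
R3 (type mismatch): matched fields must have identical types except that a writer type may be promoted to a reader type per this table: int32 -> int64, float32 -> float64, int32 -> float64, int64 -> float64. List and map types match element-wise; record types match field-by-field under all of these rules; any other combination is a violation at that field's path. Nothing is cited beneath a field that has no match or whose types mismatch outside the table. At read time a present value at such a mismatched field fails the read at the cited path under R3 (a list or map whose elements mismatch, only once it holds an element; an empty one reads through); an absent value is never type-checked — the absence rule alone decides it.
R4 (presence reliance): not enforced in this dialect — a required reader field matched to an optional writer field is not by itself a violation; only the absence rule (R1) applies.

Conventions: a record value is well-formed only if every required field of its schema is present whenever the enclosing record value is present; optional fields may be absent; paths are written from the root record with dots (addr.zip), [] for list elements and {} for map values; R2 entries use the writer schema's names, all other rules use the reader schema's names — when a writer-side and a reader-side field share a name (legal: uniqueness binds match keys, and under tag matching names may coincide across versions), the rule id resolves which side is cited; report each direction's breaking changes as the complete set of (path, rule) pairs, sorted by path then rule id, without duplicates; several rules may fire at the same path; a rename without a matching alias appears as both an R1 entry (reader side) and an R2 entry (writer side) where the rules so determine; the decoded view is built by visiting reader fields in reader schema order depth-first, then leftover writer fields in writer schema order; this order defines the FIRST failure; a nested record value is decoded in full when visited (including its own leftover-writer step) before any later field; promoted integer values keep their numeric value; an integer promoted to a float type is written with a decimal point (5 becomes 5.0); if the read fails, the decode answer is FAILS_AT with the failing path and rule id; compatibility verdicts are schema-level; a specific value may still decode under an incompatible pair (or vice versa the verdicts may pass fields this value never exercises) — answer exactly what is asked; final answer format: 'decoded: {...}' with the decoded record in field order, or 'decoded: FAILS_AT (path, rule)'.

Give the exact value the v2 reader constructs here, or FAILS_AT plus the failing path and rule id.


in Order below, arrows point writer -> reader
decode (reader v2):
  attrs := []
  height := -2.5 (no value, default fills)
  meta.avatar := 0xBEEF (no value, default fills)
  meta.owner := null (not supplied -> null)
  meta.retries := 250 (no value, default fills)
  meta.duration := null (not supplied -> null)
  meta.payload := 0x1A2B
  signature := null (not supplied -> null)
  locale := "beta"
  weight := null (not supplied -> null)
  score := null (not supplied -> null)
  balance := 0.0
  factor := 1.5
  => decoded: {"attrs": [], "height": -2.5, "meta": {"avatar": 0xBEEF, "owner": null, "retries": 250, "duration": null, "payload": 0x1A2B}, "signature": null, "locale": "beta", "weight": null, "score": null, "balance": 0.0, "factor": 1.5}

decoded: {"attrs": [], "height": -2.5, "meta": {"avatar": 0xBEEF, "owner": null, "retries": 250, "duration": null, "payload": 0x1A2B}, "signature": null, "locale": "beta", "weight": null, "score": null, "balance": 0.0, "factor": 1.5}


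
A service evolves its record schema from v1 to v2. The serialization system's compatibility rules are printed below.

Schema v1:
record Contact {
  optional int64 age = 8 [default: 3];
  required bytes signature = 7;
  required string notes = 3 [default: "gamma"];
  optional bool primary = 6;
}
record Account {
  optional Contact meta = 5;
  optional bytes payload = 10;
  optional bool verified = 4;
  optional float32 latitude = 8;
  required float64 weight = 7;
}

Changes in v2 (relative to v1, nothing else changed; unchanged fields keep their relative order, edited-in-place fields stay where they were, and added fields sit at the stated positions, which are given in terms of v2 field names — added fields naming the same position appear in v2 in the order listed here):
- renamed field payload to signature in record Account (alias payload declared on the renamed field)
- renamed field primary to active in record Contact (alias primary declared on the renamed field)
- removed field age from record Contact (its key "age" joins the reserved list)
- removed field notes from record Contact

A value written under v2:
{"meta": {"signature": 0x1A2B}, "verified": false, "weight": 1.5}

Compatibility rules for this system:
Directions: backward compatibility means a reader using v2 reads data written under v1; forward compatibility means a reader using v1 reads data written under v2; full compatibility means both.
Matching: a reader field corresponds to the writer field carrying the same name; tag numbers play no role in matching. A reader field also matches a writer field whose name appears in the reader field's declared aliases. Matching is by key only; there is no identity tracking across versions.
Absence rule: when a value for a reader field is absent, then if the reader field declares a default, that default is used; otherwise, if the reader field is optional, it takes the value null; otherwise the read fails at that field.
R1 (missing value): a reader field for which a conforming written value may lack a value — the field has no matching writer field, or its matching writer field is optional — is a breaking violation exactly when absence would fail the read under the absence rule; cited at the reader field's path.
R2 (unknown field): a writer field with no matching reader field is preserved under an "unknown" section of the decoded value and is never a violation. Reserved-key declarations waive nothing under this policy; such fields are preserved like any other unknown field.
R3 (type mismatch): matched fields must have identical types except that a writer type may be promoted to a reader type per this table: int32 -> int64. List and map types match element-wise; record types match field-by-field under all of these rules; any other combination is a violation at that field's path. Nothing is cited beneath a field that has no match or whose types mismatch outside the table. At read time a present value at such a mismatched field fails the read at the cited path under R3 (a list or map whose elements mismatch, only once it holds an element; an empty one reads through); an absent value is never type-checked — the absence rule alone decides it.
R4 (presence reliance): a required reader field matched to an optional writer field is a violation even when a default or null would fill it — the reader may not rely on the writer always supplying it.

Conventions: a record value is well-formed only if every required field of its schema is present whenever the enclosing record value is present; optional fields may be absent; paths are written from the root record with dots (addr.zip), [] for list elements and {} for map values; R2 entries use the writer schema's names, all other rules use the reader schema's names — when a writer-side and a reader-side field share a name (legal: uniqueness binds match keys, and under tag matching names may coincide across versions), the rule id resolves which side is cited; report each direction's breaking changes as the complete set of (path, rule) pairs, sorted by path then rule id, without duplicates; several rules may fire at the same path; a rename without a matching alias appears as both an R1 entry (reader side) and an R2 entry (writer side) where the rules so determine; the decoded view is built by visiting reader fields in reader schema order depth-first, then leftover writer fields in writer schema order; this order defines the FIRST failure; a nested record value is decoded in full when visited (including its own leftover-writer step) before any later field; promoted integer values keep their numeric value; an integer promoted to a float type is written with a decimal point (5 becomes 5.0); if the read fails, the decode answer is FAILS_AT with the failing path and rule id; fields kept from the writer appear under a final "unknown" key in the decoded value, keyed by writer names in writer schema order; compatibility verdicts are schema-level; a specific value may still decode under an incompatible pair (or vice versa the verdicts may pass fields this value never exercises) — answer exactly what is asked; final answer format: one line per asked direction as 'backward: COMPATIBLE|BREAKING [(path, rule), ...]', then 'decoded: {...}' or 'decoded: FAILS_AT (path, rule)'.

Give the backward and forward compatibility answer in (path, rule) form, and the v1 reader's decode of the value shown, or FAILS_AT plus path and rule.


arrows below run writer -> reader for Account
backward on Account — v2 reading data written by v1:
  meta <- meta (Contact -> Contact, writer optional)
  signature <- payload (bytes -> bytes, writer optional)
  verified <- verified (bool -> bool, writer optional)
  latitude <- latitude (float32 -> float32, writer optional)
  weight <- weight (float64 -> float64, writer required)
  meta.signature <- meta.signature (bytes -> bytes, writer required)
  meta.active <- meta.primary (bool -> bool, writer optional)
  meta.age (writer side), unknown to reader
  meta.notes (writer side), unknown to reader
  => no violations; backward on Account: COMPATIBLE
forward on Account — v1 reading data written by v2:
  meta <- meta (Contact -> Contact, writer optional)
  payload: no writer match
  verified <- verified (bool -> bool, writer optional)
  latitude <- latitude (float32 -> float32, writer optional)
  weight <- weight (float64 -> float64, writer required)
  signature (writer side), unknown to reader
  meta.age: no writer match
  meta.signature <- meta.signature (bytes -> bytes, writer required)
  meta.notes: no writer match
  meta.primary: no writer match
  meta.active (writer side), unknown to reader
  => no violations; forward on Account: COMPATIBLE
decoding the Account value with the v1 reader:
  meta.age := 3 (absent -> default)
  meta.signature := 0x1A2B
  meta.notes := "gamma" (absent -> default)
  meta.primary := null (absent, optional -> null)
  payload := null (absent, optional -> null)
  verified := false
  latitude := null (absent, optional -> null)
  weight := 1.5
  => decoded: {"meta": {"age": 3, "signature": 0x1A2B, "notes": "gamma", "primary": null}, "payload": null, "verified": false, "latitude": null, "weight": 1.5}

backward: COMPATIBLE []; forward: COMPATIBLE []; decoded: {"meta": {"age": 3, "signature": 0x1A2B, "notes": "gamma", "primary": null}, "payload": null, "verified": false, "latitude": null, "weight": 1.5}
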